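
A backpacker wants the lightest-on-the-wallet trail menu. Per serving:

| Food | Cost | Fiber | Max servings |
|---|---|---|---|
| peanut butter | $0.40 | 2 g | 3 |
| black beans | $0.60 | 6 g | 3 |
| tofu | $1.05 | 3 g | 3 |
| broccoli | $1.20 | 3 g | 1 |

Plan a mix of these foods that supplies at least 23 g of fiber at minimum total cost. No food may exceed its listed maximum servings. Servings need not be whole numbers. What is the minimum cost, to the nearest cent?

Cost per g of fiber: black beans $0.1000, peanut butter $0.2000, tofu $0.3500, broccoli $0.4000.
Take 3 servings of black beans: +18.0 g fiber for $1.80 (total $1.80, still need 5.0 g).
Take 2.5 servings of peanut butter: +5.0 g fiber for $1.00 (total $2.80, still need 0.0 g).
Greedy by cheapest-per-g is optimal for a single linear constraint, so the minimum cost is $2.80.

$2.80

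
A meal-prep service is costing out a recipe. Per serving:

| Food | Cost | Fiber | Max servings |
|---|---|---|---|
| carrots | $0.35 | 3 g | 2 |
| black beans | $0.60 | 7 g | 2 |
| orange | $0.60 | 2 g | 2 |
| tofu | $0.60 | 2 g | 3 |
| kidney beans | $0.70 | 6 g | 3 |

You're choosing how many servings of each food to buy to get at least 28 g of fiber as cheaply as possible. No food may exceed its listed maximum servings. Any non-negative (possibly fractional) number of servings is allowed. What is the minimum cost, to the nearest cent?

Cost per g of fiber: black beans $0.0857, carrots $0.1167, kidney beans $0.1167, orange $0.3000, tofu $0.3000.
Take 2 servings of black beans: +14.0 g fiber for $1.20 (total $1.20, still need 14.0 g).
Take 2 servings of carrots: +6.0 g fiber for $0.70 (total $1.90, still need 8.0 g).
Take 1.333 servings of kidney beans: +8.0 g fiber for $0.93 (total $2.83, still need 0.0 g).
Greedy by cheapest-per-g is optimal for a single linear constraint, so the minimum cost is $2.83.

$2.83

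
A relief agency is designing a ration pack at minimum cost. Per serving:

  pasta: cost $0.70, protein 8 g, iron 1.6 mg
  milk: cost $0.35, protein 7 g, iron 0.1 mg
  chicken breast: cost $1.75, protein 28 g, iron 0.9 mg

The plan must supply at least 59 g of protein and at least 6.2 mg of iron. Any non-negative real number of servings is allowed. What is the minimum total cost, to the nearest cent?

For a min-cost LP with two ≥-constraints, a basic feasible solution has at most two positive variables.
pasta only: max(59/8, 6.2/1.6) = 7.375 servings → $5.16.
milk only: max(59/7, 6.2/0.1) = 62 servings → $21.70.
chicken breast only: max(59/28, 6.2/0.9) = 6.889 servings → $12.06.
pasta + milk with both tight: 3.606 servings and 4.308 servings → $4.03.
pasta + chicken breast with both tight: 3.205 servings and 1.191 servings → $4.33.
milk + chicken breast: the both-tight solution has a negative serving — not a feasible corner.
The minimum over all feasible corners is $4.03.

$4.03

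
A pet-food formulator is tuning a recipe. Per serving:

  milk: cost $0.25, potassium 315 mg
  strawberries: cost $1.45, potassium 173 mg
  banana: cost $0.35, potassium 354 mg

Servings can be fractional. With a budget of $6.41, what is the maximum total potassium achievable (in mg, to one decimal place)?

8076.6 mg

Potassium per dollar: milk 1260, banana 1011, strawberries 119.3.
With no serving limits, spend the whole cost allowance on milk: $6.41 / $0.25 × 315 mg = 8076.6 mg.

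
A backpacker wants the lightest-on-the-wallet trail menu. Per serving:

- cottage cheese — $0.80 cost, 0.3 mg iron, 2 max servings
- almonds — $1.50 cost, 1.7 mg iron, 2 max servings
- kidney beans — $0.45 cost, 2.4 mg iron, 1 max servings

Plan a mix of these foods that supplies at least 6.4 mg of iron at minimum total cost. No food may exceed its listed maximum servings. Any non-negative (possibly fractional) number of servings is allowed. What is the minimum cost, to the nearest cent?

Cost per mg of iron: kidney beans $0.1875, almonds $0.8824, cottage cheese $2.6667.
Take 1 serving of kidney beans: +2.4 mg iron for $0.45 (total $0.45, still need 4.0 mg).
Take 2 servings of almonds: +3.4 mg iron for $3.00 (total $3.45, still need 0.6 mg).
Take 2 servings of cottage cheese: +0.6 mg iron for $1.60 (total $5.05, still need 0.0 mg).
Greedy by cheapest-per-mg is optimal for a single linear constraint, so the minimum cost is $5.05.

$5.05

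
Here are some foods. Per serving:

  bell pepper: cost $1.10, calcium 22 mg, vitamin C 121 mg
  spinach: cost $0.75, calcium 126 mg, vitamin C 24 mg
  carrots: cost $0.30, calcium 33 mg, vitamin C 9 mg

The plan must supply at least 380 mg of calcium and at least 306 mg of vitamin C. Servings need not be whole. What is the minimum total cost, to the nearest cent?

Minimising a linear cost over {calcium ≥ 380, vitamin C ≥ 306, servings ≥ 0} — the optimum is at a vertex, using one or two foods.
bell pepper only: max(380/22, 306/121) = 17.27 servings → $19.00.
spinach only: max(380/126, 306/24) = 12.75 servings → $9.56.
carrots only: max(380/33, 306/9) = 34 servings → $10.20.
bell pepper + spinach with both tight: 2 servings and 2.667 servings → $4.20.
bell pepper + carrots with both tight: 1.76 servings and 10.34 servings → $5.04.
spinach + carrots with both targets exact would need a negative amount; discard.
The minimum over all feasible corners is $4.20.

$4.20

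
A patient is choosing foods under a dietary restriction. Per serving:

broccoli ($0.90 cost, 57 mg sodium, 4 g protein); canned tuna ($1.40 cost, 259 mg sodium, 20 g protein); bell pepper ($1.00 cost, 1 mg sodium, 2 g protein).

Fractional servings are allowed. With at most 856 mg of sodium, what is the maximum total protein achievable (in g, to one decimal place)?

Protein per mg sodium: bell pepper 2, canned tuna 0.07722, broccoli 0.07018.
With no serving limits, spend the whole sodium allowance on bell pepper: 856 mg / 1 mg × 2 g = 1712.0 g.

1712.0 g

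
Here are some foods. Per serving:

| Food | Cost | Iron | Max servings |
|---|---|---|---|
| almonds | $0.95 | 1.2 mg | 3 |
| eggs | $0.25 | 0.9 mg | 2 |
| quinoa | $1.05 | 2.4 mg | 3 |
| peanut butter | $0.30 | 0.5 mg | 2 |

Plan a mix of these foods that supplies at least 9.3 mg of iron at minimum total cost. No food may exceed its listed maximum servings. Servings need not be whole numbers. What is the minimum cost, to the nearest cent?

Cost per mg of iron: eggs $0.2778, quinoa $0.4375, peanut butter $0.6000, almonds $0.7917.
Take 2 servings of eggs: +1.8 mg iron for $0.50 (total $0.50, still need 7.5 mg).
Take 3 servings of quinoa: +7.2 mg iron for $3.15 (total $3.65, still need 0.3 mg).
Take 0.6 servings of peanut butter: +0.3 mg iron for $0.18 (total $3.83, still need 0.0 mg).
Greedy by cheapest-per-mg is optimal for a single linear constraint, so the minimum cost is $3.83.

$3.83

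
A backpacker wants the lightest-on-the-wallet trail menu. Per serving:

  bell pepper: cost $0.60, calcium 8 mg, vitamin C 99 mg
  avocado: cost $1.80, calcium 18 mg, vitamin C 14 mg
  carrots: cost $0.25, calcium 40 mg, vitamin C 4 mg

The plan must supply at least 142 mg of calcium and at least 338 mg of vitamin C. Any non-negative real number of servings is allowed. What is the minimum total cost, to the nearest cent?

Compare the cost at each extreme point of the feasible region.
bell pepper only: max(142/8, 338/99) = 17.75 servings → $10.65.
avocado only: max(142/18, 338/14) = 24.14 servings → $43.46.
carrots only: max(142/40, 338/4) = 84.5 servings → $21.12.
bell pepper + avocado with both tight: 2.453 servings and 6.799 servings → $13.71.
bell pepper + carrots with both tight: 3.297 servings and 2.891 servings → $2.70.
avocado + carrots with both targets exact would need a negative amount; discard.
The minimum over all feasible corners is $2.70.

$2.70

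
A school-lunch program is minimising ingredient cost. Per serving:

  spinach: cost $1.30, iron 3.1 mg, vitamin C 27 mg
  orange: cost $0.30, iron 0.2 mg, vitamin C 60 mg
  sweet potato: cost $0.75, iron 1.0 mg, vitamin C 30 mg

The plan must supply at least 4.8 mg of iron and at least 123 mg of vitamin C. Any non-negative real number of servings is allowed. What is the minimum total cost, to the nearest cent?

$2.31

Minimising a linear cost over {iron ≥ 4.8, vitamin C ≥ 123, servings ≥ 0} — the optimum is at a vertex, using one or two foods.
spinach only: max(4.8/3.1, 123/27) = 4.556 servings → $5.92.
orange only: max(4.8/0.2, 123/60) = 24 servings → $7.20.
sweet potato only: max(4.8/1.0, 123/30) = 4.8 servings → $3.60.
spinach + orange with both tight: 1.458 servings and 1.394 servings → $2.31.
spinach + sweet potato with both tight: 0.3182 servings and 3.814 servings → $3.27.
orange + sweet potato: the both-tight solution has a negative serving — not a feasible corner.
Cheapest feasible corner: $2.31.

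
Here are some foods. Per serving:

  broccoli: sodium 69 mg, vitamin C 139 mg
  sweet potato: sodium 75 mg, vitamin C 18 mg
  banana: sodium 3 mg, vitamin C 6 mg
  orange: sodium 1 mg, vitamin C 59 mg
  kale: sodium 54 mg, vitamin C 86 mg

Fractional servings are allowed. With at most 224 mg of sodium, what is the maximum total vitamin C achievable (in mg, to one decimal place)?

Vitamin C per mg sodium: orange 59, broccoli 2.014, banana 2, kale 1.593, sweet potato 0.24.
With no serving limits, spend the whole sodium allowance on orange: 224 mg / 1 mg × 59 mg = 13216.0 mg.

13216.0 mg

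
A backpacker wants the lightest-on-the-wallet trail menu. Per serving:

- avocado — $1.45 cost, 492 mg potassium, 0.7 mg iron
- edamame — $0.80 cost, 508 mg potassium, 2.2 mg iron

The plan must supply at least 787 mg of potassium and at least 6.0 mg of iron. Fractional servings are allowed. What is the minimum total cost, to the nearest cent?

With two linear requirements the optimum uses one or two foods; enumerate the corners.
avocado only: max(787/492, 6.0/0.7) = 8.571 servings → $12.43.
edamame only: max(787/508, 6.0/2.2) = 2.727 servings → $2.18.
avocado + edamame: intersection lies outside the first quadrant.
The minimum over all feasible corners is $2.18.

$2.18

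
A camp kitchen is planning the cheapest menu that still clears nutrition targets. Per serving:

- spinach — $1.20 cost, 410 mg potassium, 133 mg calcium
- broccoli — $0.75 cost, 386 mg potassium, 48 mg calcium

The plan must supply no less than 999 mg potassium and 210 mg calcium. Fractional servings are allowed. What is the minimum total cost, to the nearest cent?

For a min-cost LP with two ≥-constraints, a basic feasible solution has at most two positive variables.
spinach only: max(999/410, 210/133) = 2.437 servings → $2.92.
broccoli only: max(999/386, 210/48) = 4.375 servings → $3.28.
spinach + broccoli with both tight: 1.046 servings and 1.477 servings → $2.36.
Cheapest feasible corner: $2.36.

$2.36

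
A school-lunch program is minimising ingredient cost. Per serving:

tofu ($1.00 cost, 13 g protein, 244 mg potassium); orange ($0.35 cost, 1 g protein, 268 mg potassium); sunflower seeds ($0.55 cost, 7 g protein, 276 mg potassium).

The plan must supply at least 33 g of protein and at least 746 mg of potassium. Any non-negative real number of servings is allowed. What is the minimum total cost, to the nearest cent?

$2.55

This is a tiny linear program; its minimum lies at a vertex of the feasible set. List the vertices and price them.
tofu only: max(33/13, 746/244) = 3.057 servings → $3.06.
orange only: max(33/1, 746/268) = 33 servings → $11.55.
sunflower seeds only: max(33/7, 746/276) = 4.714 servings → $2.59.
tofu + orange with both tight: 2.499 servings and 0.508 servings → $2.68.
tofu + sunflower seeds with both tight: 2.067 servings and 0.8755 servings → $2.55.
orange + sunflower seeds with both targets exact would need a negative amount; discard.
The minimum over all feasible corners is $2.55.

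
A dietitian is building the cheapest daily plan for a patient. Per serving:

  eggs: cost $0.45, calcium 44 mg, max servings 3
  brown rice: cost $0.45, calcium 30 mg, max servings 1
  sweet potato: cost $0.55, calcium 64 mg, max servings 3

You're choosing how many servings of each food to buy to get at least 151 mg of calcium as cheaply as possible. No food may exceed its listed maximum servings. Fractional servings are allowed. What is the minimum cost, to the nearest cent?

Cost per mg of calcium: sweet potato $0.0086, eggs $0.0102, brown rice $0.0150.
Take 2.359 servings of sweet potato: +151.0 mg calcium for $1.30 (total $1.30, still need 0.0 mg).
Greedy by cheapest-per-mg is optimal for a single linear constraint, so the minimum cost is $1.30.

$1.30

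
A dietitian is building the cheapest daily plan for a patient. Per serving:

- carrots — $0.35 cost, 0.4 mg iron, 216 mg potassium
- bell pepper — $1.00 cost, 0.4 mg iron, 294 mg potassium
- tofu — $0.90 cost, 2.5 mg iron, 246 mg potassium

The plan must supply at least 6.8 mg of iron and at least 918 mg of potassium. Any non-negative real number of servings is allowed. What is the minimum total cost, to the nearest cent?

Compare the cost at each extreme point of the feasible region.
carrots only: max(6.8/0.4, 918/216) = 17 servings → $5.95.
bell pepper only: max(6.8/0.4, 918/294) = 17 servings → $17.00.
tofu only: max(6.8/2.5, 918/246) = 3.732 servings → $3.36.
carrots + bell pepper: the both-tight solution has a negative serving — not a feasible corner.
carrots + tofu with both tight: 1.409 servings and 2.495 servings → $2.74.
bell pepper + tofu with both tight: 0.9774 servings and 2.564 servings → $3.28.
The minimum over all feasible corners is $2.74.

$2.74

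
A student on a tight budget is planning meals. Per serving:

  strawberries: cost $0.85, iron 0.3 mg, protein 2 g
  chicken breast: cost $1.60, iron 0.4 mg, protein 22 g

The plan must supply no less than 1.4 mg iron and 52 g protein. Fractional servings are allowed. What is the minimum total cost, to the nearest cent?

$5.00

strawberries only: max(1.4/0.3, 52/2) = 26 servings → $22.10.
chicken breast only: max(1.4/0.4, 52/22) = 3.5 servings → $5.60.
strawberries + chicken breast with both tight: 1.724 servings and 2.207 servings → $5.00.
Cheapest feasible corner: $5.00.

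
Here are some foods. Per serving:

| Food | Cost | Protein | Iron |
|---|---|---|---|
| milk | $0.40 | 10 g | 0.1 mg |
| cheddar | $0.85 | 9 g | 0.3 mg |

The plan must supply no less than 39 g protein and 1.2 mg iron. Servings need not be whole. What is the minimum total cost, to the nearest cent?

This is a tiny linear program; its minimum lies at a vertex of the feasible set. List the vertices and price them.
milk only: max(39/10, 1.2/0.1) = 12 servings → $4.80.
cheddar only: max(39/9, 1.2/0.3) = 4.333 servings → $3.68.
milk + cheddar with both tight: 0.4286 servings and 3.857 servings → $3.45.
The minimum over all feasible corners is $3.45.

$3.45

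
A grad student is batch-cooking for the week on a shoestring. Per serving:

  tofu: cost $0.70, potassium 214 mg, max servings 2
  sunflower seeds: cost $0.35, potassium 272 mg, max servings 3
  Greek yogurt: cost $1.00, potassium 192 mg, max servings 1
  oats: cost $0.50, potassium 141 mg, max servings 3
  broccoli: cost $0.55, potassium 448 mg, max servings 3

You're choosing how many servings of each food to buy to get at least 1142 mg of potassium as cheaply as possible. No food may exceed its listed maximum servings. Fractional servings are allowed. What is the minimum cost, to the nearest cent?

Cost per mg of potassium: broccoli $0.0012, sunflower seeds $0.0013, tofu $0.0033, oats $0.0035, Greek yogurt $0.0052.
Take 2.549 servings of broccoli: +1142.0 mg potassium for $1.40 (total $1.40, still need 0.0 mg).
Filling from the cheapest source first is optimal under one linear minimum: $1.40.

$1.40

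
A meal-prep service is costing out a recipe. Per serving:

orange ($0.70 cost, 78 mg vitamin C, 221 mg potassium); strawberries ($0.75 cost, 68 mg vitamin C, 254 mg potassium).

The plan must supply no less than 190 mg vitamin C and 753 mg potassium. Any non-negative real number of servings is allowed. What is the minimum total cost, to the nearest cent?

$2.22

With two linear requirements the optimum uses one or two foods; enumerate the corners.
orange only: max(190/78, 753/221) = 3.407 servings → $2.39.
strawberries only: max(190/68, 753/254) = 2.965 servings → $2.22.
orange + strawberries with both targets exact would need a negative amount; discard.
So the least-cost plan costs $2.22.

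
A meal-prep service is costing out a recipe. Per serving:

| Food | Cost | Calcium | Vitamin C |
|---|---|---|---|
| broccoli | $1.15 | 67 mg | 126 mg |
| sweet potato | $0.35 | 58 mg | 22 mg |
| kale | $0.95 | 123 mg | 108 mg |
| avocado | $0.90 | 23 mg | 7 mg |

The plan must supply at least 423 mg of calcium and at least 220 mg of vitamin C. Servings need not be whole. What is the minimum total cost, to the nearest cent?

Minimising a linear cost over {calcium ≥ 423, vitamin C ≥ 220, servings ≥ 0} — the optimum is at a vertex, using one or two foods.
broccoli only: max(423/67, 220/126) = 6.313 servings → $7.26.
sweet potato only: max(423/58, 220/22) = 10 servings → $3.50.
kale only: max(423/123, 220/108) = 3.439 servings → $3.27.
avocado only: max(423/23, 220/7) = 31.43 servings → $28.29.
broccoli + sweet potato with both tight: 0.592 servings and 6.609 servings → $2.99.
broccoli + kale with both targets exact would need a negative amount; discard.
broccoli + avocado with both tight: 0.8641 servings and 15.87 servings → $15.28.
sweet potato + kale with both tight: 5.234 servings and 0.9708 servings → $2.75.
sweet potato + avocado with both targets exact would need a negative amount; discard.
kale + avocado with both tight: 1.293 servings and 11.48 servings → $11.56.
The minimum over all feasible corners is $2.75.

$2.75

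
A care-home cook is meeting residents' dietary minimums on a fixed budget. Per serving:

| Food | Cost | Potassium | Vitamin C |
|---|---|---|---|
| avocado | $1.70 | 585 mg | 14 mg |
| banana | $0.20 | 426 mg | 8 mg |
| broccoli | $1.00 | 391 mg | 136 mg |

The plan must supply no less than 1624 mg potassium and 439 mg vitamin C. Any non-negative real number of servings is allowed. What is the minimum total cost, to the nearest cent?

$3.35

For a min-cost LP with two ≥-constraints, a basic feasible solution has at most two positive variables.
avocado only: max(1624/585, 439/14) = 31.36 servings → $53.31.
banana only: max(1624/426, 439/8) = 54.88 servings → $10.97.
broccoli only: max(1624/391, 439/136) = 4.153 servings → $4.15.
avocado + banana with both targets exact would need a negative amount; discard.
avocado + broccoli with both tight: 0.6643 servings and 3.16 servings → $4.29.
banana + broccoli with both tight: 0.898 servings and 3.175 servings → $3.35.
The minimum over all feasible corners is $3.35.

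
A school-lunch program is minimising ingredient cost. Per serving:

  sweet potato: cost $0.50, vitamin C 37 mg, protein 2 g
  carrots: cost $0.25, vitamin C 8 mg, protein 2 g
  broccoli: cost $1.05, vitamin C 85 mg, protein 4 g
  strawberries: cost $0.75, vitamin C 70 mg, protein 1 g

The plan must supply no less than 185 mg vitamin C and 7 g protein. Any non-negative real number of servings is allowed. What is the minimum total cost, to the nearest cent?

With two linear requirements the optimum uses one or two foods; enumerate the corners.
sweet potato only: max(185/37, 7/2) = 5 servings → $2.50.
carrots only: max(185/8, 7/2) = 23.12 servings → $5.78.
broccoli only: max(185/85, 7/4) = 2.176 servings → $2.29.
strawberries only: max(185/70, 7/1) = 7 servings → $5.25.
sweet potato + carrots: the both-tight solution has a negative serving — not a feasible corner.
sweet potato + broccoli: intersection lies outside the first quadrant.
sweet potato + strawberries with both tight: 2.961 servings and 1.078 servings → $2.29.
carrots + broccoli with both targets exact would need a negative amount; discard.
carrots + strawberries with both tight: 2.311 servings and 2.379 servings → $2.36.
broccoli + strawberries with both tight: 1.564 servings and 0.7436 servings → $2.20.
The minimum over all feasible corners is $2.20.

$2.20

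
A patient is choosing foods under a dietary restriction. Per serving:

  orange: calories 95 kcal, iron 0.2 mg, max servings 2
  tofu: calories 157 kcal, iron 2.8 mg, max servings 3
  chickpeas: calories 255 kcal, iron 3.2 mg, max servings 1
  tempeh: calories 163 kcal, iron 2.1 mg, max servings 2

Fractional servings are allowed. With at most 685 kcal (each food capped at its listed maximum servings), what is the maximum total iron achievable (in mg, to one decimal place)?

11.2 mg

Iron per kcal: tofu 0.01783, tempeh 0.01288, chickpeas 0.01255, orange 0.002105.
Take 3 servings of tofu: uses 471 kcal, +8.4 mg iron (running total 8.4 mg).
Take 1.313 servings of tempeh: uses 214 kcal, +2.8 mg iron (running total 11.2 mg).
Filling greedily by iron-per-kcal is optimal for one linear limit, giving 11.2 mg.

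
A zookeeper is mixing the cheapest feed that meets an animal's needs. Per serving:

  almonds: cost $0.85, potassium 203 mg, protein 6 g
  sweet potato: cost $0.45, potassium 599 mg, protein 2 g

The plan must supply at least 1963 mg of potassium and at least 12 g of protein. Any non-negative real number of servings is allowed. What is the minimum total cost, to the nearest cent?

almonds only: max(1963/203, 12/6) = 9.67 servings → $8.22.
sweet potato only: max(1963/599, 12/2) = 6 servings → $2.70.
almonds + sweet potato with both tight: 1.023 servings and 2.93 servings → $2.19.
So the least-cost plan costs $2.19.

$2.19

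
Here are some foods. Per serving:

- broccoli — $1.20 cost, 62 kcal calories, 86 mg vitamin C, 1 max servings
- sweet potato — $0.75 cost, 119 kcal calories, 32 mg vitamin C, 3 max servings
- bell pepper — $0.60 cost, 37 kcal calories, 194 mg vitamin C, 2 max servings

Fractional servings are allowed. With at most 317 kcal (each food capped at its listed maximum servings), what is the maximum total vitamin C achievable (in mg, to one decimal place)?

522.7 mg

Vitamin C per kcal: bell pepper 5.243, broccoli 1.387, sweet potato 0.2689.
Take 2 servings of bell pepper: uses 74 kcal, +388.0 mg vitamin C (running total 388.0 mg).
Take 1 serving of broccoli: uses 62 kcal, +86.0 mg vitamin C (running total 474.0 mg).
Take 1.521 servings of sweet potato: uses 181 kcal, +48.7 mg vitamin C (running total 522.7 mg).
Greedy by best ratio exhausts the calories allowance optimally: 522.7 mg.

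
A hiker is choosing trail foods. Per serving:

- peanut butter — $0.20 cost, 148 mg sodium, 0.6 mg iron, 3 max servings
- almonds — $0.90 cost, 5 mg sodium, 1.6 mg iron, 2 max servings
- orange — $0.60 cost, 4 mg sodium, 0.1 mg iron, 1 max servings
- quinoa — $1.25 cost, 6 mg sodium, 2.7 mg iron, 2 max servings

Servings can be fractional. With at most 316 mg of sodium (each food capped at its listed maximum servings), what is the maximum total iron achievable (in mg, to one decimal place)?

9.9 mg

Iron per mg sodium: quinoa 0.45, almonds 0.32, orange 0.025, peanut butter 0.004054.
Take 2 servings of quinoa: uses 12 mg sodium, +5.4 mg iron (running total 5.4 mg).
Take 2 servings of almonds: uses 10 mg sodium, +3.2 mg iron (running total 8.6 mg).
Take 1 serving of orange: uses 4 mg sodium, +0.1 mg iron (running total 8.7 mg).
Take 1.959 servings of peanut butter: uses 290 mg sodium, +1.2 mg iron (running total 9.9 mg).
Filling greedily by iron-per-mg sodium is optimal for one linear limit, giving 9.9 mg.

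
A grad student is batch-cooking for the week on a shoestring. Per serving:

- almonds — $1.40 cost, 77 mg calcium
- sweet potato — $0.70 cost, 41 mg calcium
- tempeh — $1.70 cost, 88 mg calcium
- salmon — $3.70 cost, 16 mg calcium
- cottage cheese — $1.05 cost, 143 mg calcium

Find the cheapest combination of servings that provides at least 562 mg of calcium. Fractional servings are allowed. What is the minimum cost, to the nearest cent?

$4.13

Cost per mg of calcium: cottage cheese $0.0073, sweet potato $0.0171, almonds $0.0182, tempeh $0.0193, salmon $0.2313.
With no serving limits, use only cottage cheese: 562 mg / 143 mg = 3.93 servings × $1.05 = $4.13.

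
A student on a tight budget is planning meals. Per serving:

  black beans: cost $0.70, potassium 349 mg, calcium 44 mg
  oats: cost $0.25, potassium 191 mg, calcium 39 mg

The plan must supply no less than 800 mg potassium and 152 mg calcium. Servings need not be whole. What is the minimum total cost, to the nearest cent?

An LP optimum is at a vertex; with two nutrient constraints at most two foods are used. Check each candidate.
black beans only: max(800/349, 152/44) = 3.455 servings → $2.42.
oats only: max(800/191, 152/39) = 4.188 servings → $1.05.
black beans + oats with both tight: 0.4164 servings and 3.428 servings → $1.15.
The minimum over all feasible corners is $1.05.

$1.05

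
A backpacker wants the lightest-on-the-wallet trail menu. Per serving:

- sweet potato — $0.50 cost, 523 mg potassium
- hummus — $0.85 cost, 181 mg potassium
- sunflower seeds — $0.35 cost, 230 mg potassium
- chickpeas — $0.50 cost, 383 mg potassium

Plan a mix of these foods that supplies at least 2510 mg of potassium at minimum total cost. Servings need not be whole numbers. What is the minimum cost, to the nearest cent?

$2.40

Cost per mg of potassium: sweet potato $0.0010, chickpeas $0.0013, sunflower seeds $0.0015, hummus $0.0047.
With no serving limits, use only sweet potato: 2510 mg / 523 mg = 4.799 servings × $0.50 = $2.40.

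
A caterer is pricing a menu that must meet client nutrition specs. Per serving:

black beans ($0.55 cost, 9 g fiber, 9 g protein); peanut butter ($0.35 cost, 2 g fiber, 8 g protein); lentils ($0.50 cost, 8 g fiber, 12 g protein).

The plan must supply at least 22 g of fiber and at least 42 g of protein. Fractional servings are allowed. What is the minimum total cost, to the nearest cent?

$1.75

A basic optimal solution has at most two foods positive. Try each food alone and each pair with both targets met exactly.
black beans only: max(22/9, 42/9) = 4.667 servings → $2.57.
peanut butter only: max(22/2, 42/8) = 11 servings → $3.85.
lentils only: max(22/8, 42/12) = 3.5 servings → $1.75.
black beans + peanut butter with both tight: 1.704 servings and 3.333 servings → $2.10.
black beans + lentils: the both-tight solution has a negative serving — not a feasible corner.
peanut butter + lentils with both tight: 1.8 servings and 2.3 servings → $1.78.
The minimum over all feasible corners is $1.75.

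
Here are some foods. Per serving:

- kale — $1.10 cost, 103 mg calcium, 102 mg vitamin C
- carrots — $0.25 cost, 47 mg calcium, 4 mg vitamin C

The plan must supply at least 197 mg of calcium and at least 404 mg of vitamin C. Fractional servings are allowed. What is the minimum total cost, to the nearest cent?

This is a tiny linear program; its minimum lies at a vertex of the feasible set. List the vertices and price them.
kale only: max(197/103, 404/102) = 3.961 servings → $4.36.
carrots only: max(197/47, 404/4) = 101 servings → $25.25.
kale + carrots with both targets exact would need a negative amount; discard.
So the least-cost plan costs $4.36.

$4.36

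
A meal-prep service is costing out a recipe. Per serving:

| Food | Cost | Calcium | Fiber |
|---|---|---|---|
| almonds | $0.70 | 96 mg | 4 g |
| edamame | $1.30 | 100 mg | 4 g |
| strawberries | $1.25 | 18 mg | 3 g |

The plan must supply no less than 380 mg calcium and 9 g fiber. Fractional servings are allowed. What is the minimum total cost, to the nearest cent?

$2.77

almonds only: max(380/96, 9/4) = 3.958 servings → $2.77.
edamame only: max(380/100, 9/4) = 3.8 servings → $4.94.
strawberries only: max(380/18, 9/3) = 21.11 servings → $26.39.
almonds + edamame: intersection lies outside the first quadrant.
almonds + strawberries: the both-tight solution has a negative serving — not a feasible corner.
edamame + strawberries: intersection lies outside the first quadrant.
So the least-cost plan costs $2.77.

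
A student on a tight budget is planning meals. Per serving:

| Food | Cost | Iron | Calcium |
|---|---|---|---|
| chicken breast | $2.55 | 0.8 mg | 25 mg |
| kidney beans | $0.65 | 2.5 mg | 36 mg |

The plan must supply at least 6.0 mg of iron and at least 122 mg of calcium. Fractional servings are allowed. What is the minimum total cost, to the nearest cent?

With two linear requirements the optimum uses one or two foods; enumerate the corners.
chicken breast only: max(6.0/0.8, 122/25) = 7.5 servings → $19.12.
kidney beans only: max(6.0/2.5, 122/36) = 3.389 servings → $2.20.
chicken breast + kidney beans with both tight: 2.641 servings and 1.555 servings → $7.75.
So the least-cost plan costs $2.20.

$2.20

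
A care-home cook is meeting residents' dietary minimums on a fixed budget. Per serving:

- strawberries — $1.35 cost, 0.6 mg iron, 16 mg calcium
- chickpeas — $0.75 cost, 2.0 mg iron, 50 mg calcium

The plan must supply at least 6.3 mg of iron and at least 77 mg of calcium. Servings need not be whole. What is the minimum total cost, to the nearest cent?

$2.36

This is a tiny linear program; its minimum lies at a vertex of the feasible set. List the vertices and price them.
strawberries only: max(6.3/0.6, 77/16) = 10.5 servings → $14.18.
chickpeas only: max(6.3/2.0, 77/50) = 3.15 servings → $2.36.
strawberries + chickpeas with both targets exact would need a negative amount; discard.
Cheapest feasible corner: $2.36.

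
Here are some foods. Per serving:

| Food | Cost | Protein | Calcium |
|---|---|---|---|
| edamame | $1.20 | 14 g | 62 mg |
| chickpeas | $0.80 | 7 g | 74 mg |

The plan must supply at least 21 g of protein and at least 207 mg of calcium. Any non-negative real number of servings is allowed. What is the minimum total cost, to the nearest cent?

edamame only: max(21/14, 207/62) = 3.339 servings → $4.01.
chickpeas only: max(21/7, 207/74) = 3 servings → $2.40.
edamame + chickpeas with both tight: 0.1744 servings and 2.651 servings → $2.33.
Cheapest feasible corner: $2.33.

$2.33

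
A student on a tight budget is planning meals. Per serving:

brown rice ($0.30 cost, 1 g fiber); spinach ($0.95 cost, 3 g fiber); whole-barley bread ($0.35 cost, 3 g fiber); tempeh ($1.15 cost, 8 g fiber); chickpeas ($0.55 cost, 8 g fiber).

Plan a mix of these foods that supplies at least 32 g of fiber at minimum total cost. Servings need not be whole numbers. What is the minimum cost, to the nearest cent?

$2.20

Cost per g of fiber: chickpeas $0.0688, whole-barley bread $0.1167, tempeh $0.1437, brown rice $0.3000, spinach $0.3167.
With no serving limits, use only chickpeas: 32 g / 8 g = 4 servings × $0.55 = $2.20.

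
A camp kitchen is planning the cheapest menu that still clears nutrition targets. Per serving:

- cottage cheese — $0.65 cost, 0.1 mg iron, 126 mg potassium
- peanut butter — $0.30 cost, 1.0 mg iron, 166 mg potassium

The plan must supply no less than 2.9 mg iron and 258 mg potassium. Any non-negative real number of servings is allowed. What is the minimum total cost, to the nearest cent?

Minimising a linear cost over {iron ≥ 2.9, potassium ≥ 258, servings ≥ 0} — the optimum is at a vertex, using one or two foods.
cottage cheese only: max(2.9/0.1, 258/126) = 29 servings → $18.85.
peanut butter only: max(2.9/1.0, 258/166) = 2.9 servings → $0.87.
cottage cheese + peanut butter: intersection lies outside the first quadrant.
Cheapest feasible corner: $0.87.

$0.87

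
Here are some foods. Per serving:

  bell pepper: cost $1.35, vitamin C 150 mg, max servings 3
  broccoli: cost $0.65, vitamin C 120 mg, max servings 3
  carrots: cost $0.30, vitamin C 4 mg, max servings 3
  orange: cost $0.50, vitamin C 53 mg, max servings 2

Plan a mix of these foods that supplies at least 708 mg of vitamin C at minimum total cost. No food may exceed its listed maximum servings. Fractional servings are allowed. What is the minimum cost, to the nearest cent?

$5.08

Cost per mg of vitamin C: broccoli $0.0054, bell pepper $0.0090, orange $0.0094, carrots $0.0750.
Take 3 servings of broccoli: +360.0 mg vitamin C for $1.95 (total $1.95, still need 348.0 mg).
Take 2.32 servings of bell pepper: +348.0 mg vitamin C for $3.13 (total $5.08, still need 0.0 mg).
Filling from the cheapest source first is optimal under one linear minimum: $5.08.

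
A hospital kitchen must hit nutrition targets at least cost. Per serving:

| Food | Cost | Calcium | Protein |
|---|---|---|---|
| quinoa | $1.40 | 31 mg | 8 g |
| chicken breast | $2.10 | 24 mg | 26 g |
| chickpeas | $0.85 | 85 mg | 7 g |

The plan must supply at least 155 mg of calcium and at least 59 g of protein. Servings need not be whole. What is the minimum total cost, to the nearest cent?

Two binding constraints pin down two serving amounts, so the optimal mix uses at most two foods. The candidates are each food alone (scaled to the tighter of calcium/protein) and each pair with both constraints tight.
quinoa only: max(155/31, 59/8) = 7.375 servings → $10.32.
chicken breast only: max(155/24, 59/26) = 6.458 servings → $13.56.
chickpeas only: max(155/85, 59/7) = 8.429 servings → $7.16.
quinoa + chicken breast with both tight: 4.257 servings and 0.9593 servings → $7.97.
quinoa + chickpeas: the both-tight solution has a negative serving — not a feasible corner.
chicken breast + chickpeas with both tight: 1.925 servings and 1.28 servings → $5.13.
Cheapest feasible corner: $5.13.

$5.13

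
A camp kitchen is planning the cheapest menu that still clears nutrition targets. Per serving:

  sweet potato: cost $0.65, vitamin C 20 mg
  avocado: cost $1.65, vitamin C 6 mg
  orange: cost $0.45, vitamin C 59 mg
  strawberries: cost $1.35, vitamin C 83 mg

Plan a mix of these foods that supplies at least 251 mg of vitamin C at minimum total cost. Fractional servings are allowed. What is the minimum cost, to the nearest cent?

Cost per mg of vitamin C: orange $0.0076, strawberries $0.0163, sweet potato $0.0325, avocado $0.2750.
With no serving limits, use only orange: 251 mg / 59 mg = 4.254 servings × $0.45 = $1.91.

$1.91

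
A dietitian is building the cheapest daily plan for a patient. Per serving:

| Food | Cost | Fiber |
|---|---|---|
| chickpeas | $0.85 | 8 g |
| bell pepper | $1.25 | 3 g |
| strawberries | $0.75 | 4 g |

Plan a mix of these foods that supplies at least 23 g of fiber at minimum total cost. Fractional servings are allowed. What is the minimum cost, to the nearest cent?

Cost per g of fiber: chickpeas $0.1062, strawberries $0.1875, bell pepper $0.4167.
With no serving limits, use only chickpeas: 23 g / 8 g = 2.875 servings × $0.85 = $2.44.

$2.44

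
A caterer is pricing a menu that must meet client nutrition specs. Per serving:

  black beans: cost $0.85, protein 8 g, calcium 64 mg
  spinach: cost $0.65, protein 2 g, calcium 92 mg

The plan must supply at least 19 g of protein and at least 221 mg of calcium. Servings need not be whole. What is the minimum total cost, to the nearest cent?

At the optimum either one food covers both requirements or two foods hit both targets exactly; no other combination can be cheaper.
black beans only: max(19/8, 221/64) = 3.453 servings → $2.94.
spinach only: max(19/2, 221/92) = 9.5 servings → $6.17.
black beans + spinach with both tight: 2.148 servings and 0.9079 servings → $2.42.
So the least-cost plan costs $2.42.

$2.42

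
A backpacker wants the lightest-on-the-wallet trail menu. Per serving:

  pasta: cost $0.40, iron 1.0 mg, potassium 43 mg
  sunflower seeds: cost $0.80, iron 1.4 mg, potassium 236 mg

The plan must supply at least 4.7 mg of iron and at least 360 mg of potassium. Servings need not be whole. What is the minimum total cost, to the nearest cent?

$2.10

This is a tiny linear program; its minimum lies at a vertex of the feasible set. List the vertices and price them.
pasta only: max(4.7/1.0, 360/43) = 8.372 servings → $3.35.
sunflower seeds only: max(4.7/1.4, 360/236) = 3.357 servings → $2.69.
pasta + sunflower seeds with both tight: 3.443 servings and 0.8982 servings → $2.10.
Cheapest feasible corner: $2.10.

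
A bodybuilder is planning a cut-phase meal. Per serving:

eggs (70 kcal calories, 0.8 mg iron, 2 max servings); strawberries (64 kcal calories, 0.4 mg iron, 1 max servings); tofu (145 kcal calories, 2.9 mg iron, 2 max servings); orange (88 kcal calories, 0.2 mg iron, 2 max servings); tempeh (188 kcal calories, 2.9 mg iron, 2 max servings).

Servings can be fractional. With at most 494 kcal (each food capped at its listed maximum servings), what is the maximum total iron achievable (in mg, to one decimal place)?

Iron per kcal: tofu 0.02, tempeh 0.01543, eggs 0.01143, strawberries 0.00625, orange 0.002273.
Take 2 servings of tofu: uses 290 kcal, +5.8 mg iron (running total 5.8 mg).
Take 1.085 servings of tempeh: uses 204 kcal, +3.1 mg iron (running total 8.9 mg).
Filling greedily by iron-per-kcal is optimal for one linear limit, giving 8.9 mg.

8.9 mg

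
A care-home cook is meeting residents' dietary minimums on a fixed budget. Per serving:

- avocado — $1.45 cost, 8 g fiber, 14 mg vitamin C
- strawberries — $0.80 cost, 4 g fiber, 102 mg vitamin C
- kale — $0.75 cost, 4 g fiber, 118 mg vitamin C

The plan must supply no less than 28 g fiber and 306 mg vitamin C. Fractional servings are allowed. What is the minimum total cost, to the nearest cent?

$5.13

avocado only: max(28/8, 306/14) = 21.86 servings → $31.69.
strawberries only: max(28/4, 306/102) = 7 servings → $5.60.
kale only: max(28/4, 306/118) = 7 servings → $5.25.
avocado + strawberries with both tight: 2.147 servings and 2.705 servings → $5.28.
avocado + kale with both tight: 2.342 servings and 2.315 servings → $5.13.
strawberries + kale: the both-tight solution has a negative serving — not a feasible corner.
So the least-cost plan costs $5.13.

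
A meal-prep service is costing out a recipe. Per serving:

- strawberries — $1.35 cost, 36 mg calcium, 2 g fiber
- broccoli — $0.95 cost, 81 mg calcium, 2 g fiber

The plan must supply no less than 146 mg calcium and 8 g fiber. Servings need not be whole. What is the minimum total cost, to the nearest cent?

strawberries only: max(146/36, 8/2) = 4.056 servings → $5.47.
broccoli only: max(146/81, 8/2) = 4 servings → $3.80.
strawberries + broccoli with both tight: 3.956 servings and 0.04444 servings → $5.38.
Cheapest feasible corner: $3.80.

$3.80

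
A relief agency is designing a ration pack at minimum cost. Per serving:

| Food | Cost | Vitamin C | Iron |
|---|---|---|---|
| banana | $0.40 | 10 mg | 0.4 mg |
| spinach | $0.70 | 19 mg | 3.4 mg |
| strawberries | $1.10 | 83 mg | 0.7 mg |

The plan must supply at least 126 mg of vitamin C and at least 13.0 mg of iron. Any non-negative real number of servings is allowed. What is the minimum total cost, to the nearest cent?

$3.32

The cheapest plan sits at a corner of the feasible region — with two constraints it uses at most two foods.
banana only: max(126/10, 13.0/0.4) = 32.5 servings → $13.00.
spinach only: max(126/19, 13.0/3.4) = 6.632 servings → $4.64.
strawberries only: max(126/83, 13.0/0.7) = 18.57 servings → $20.43.
banana + spinach with both tight: 6.871 servings and 3.015 servings → $4.86.
banana + strawberries with both targets exact would need a negative amount; discard.
spinach + strawberries with both tight: 3.685 servings and 0.6746 servings → $3.32.
So the least-cost plan costs $3.32.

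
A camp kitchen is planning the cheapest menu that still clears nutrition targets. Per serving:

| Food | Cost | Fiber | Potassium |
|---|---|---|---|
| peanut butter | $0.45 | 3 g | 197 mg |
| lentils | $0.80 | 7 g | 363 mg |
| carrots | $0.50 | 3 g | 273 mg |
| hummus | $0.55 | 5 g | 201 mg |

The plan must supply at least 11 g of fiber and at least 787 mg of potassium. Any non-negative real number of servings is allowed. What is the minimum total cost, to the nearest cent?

A basic optimal solution has at most two foods positive. Try each food alone and each pair with both targets met exactly.
peanut butter only: max(11/3, 787/197) = 3.995 servings → $1.80.
lentils only: max(11/7, 787/363) = 2.168 servings → $1.73.
carrots only: max(11/3, 787/273) = 3.667 servings → $1.83.
hummus only: max(11/5, 787/201) = 3.915 servings → $2.15.
peanut butter + lentils with both targets exact would need a negative amount; discard.
peanut butter + carrots with both tight: 2.816 servings and 0.8509 servings → $1.69.
peanut butter + hummus with both targets exact would need a negative amount; discard.
lentils + carrots with both tight: 0.781 servings and 1.844 servings → $1.55.
lentils + hummus: intersection lies outside the first quadrant.
carrots + hummus with both tight: 2.262 servings and 0.8425 servings → $1.59.
Cheapest feasible corner: $1.55.

$1.55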